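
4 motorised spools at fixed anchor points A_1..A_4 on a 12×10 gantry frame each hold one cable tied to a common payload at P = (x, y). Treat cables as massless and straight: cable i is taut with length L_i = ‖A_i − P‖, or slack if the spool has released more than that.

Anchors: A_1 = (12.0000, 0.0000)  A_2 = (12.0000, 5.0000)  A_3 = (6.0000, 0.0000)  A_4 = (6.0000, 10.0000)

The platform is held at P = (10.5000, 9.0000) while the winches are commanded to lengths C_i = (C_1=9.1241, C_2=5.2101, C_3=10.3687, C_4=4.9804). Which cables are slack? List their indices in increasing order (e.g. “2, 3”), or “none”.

cable 1: √((1.5000)²+(-9.0000)²)=9.1241, C_1=9.1241: taut
cable 2: √((1.5000)²+(-4.0000)²)=4.2720, C_2=5.2101: slack
cable 3: √((-4.5000)²+(-9.0000)²)=10.0623, C_3=10.3687: slack
cable 4: √((-4.5000)²+(1.0000)²)=4.6098, C_4=4.9804: slack

2, 3, 4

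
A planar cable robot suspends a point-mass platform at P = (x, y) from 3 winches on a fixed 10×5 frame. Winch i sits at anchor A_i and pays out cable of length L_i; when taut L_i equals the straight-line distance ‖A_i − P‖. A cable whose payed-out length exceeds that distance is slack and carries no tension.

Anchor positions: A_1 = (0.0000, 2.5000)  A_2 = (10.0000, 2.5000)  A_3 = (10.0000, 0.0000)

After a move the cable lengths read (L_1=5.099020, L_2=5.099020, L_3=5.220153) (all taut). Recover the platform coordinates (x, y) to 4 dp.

circle eqns → linear via eq_j − eq_1; set k_j = A_j·A_j − L_j²
k_1 = 0.0000+6.2500−26.0000 = -19.7500
-20.0000·x + 0.0000·y = k_1−k_2 = -100.0000
-20.0000·x + 5.0000·y = k_1−k_3 = -92.5000
solve first two rows → x=5.0000, y=1.5000

(5.0000, 1.5000)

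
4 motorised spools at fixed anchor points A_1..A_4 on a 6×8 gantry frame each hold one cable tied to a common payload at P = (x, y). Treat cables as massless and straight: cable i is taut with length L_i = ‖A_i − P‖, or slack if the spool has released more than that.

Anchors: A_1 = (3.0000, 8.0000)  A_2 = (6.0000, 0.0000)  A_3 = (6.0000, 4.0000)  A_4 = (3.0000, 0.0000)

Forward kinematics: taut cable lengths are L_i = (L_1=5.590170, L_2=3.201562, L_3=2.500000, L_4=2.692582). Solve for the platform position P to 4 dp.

circle eqns → linear via eq_j − eq_1; set q_j = A_j·A_j − L_j²
q_1 = 9.0000+64.0000−31.2500 = 41.7500
-6.0000·x + 16.0000·y = q_1−q_2 = 16.0000
-6.0000·x + 8.0000·y = q_1−q_3 = -4.0000
0.0000·x + 16.0000·y = q_1−q_4 = 40.0000
solve first two rows → x=4.0000, y=2.5000
check cable 4: ‖A_4−P‖² = 7.2500 ≈ L_4² = 7.2500 ✓

(4.0000, 2.5000)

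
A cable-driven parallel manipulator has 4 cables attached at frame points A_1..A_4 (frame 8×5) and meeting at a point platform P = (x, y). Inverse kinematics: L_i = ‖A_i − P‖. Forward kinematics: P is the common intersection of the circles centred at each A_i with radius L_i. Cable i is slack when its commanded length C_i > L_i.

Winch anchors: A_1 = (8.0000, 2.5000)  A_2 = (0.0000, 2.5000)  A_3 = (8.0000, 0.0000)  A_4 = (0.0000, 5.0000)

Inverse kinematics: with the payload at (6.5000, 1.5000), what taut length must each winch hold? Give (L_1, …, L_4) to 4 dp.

L_1: Δ = A_1−P = (1.5000, 1.0000) → ‖Δ‖ = √3.2500 = 1.8028
L_2: Δ = A_2−P = (-6.5000, 1.0000) → ‖Δ‖ = √43.2500 = 6.5765
L_3: Δ = A_3−P = (1.5000, -1.5000) → ‖Δ‖ = √4.5000 = 2.1213
L_4: Δ = A_4−P = (-6.5000, 3.5000) → ‖Δ‖ = √54.5000 = 7.3824

(1.8028, 6.5765, 2.1213, 7.3824)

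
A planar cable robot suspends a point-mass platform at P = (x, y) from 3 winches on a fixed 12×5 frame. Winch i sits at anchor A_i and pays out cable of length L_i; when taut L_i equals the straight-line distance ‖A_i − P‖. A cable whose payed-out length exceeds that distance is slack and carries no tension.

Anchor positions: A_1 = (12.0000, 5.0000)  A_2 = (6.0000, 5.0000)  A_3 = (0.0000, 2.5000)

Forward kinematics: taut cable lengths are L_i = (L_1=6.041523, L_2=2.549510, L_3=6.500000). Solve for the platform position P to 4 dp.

(6.5000, 2.5000)

circle eqns → linear via eq_j − eq_1; set c_j = A_j·A_j − L_j²
c_1 = 144.0000+25.0000−36.5000 = 132.5000
12.0000·x + 0.0000·y = c_1−c_2 = 78.0000
24.0000·x + 5.0000·y = c_1−c_3 = 168.5000
solve first two rows → x=6.5000, y=2.5000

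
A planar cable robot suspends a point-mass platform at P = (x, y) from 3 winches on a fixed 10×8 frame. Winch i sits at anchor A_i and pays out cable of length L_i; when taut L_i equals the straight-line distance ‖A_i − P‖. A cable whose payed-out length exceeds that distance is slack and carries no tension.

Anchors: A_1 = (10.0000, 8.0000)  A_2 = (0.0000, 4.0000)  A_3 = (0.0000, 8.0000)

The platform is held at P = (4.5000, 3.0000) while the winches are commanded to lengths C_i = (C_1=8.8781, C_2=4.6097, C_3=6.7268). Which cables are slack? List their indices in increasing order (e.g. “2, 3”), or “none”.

cable 1: √((5.5000)²+(5.0000)²)=7.4330, C_1=8.8781: slack
cable 2: √((-4.5000)²+(1.0000)²)=4.6098, C_2=4.6097: taut
cable 3: √((-4.5000)²+(5.0000)²)=6.7268, C_3=6.7268: taut

1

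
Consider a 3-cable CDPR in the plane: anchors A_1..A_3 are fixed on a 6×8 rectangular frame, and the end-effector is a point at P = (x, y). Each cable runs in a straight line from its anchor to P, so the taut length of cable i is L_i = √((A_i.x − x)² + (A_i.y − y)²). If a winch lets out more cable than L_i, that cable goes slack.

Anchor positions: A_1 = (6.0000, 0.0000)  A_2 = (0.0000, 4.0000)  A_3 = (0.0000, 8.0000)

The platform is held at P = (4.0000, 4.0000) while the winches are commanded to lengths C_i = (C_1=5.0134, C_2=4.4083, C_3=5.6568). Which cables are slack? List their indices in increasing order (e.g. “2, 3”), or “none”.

i=1: geometric 4.4721 vs commanded 5.0134 ⇒ slack
i=2: geometric 4.0000 vs commanded 4.4083 ⇒ slack
i=3: geometric 5.6569 vs commanded 5.6568 ⇒ taut

1, 2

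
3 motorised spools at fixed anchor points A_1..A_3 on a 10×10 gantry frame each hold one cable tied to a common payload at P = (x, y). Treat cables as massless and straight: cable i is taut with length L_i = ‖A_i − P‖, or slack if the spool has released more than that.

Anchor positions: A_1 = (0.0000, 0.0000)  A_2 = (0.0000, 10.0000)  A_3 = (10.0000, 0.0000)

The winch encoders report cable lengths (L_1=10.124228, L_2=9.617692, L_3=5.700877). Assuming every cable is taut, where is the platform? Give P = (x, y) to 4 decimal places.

(8.5000, 5.5000)

each cable: (A_i−P)·(A_i−P) = L_i²; let q_i = ‖A_i‖²−L_i²
q_1 = 0.0000+0.0000−102.5000 = -102.5000
row 1: 0.0000x − 20.0000y = -110.0000  (q_2=7.5000)
row 2: -20.0000x + 0.0000y = -170.0000  (q_3=67.5000)
Cramer on rows 1–2 → x = 8.5000, y = 5.5000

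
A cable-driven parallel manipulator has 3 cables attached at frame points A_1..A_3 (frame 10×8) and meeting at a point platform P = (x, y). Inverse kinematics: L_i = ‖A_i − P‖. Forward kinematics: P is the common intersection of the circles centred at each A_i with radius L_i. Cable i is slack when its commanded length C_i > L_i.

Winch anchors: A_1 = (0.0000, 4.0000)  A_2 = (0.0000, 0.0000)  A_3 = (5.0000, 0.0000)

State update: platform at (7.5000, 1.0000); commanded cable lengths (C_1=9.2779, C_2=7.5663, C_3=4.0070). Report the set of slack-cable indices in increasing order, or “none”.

1, 3

i=1: geometric 8.0777 vs commanded 9.2779 ⇒ slack
i=2: geometric 7.5664 vs commanded 7.5663 ⇒ taut
i=3: geometric 2.6926 vs commanded 4.0070 ⇒ slack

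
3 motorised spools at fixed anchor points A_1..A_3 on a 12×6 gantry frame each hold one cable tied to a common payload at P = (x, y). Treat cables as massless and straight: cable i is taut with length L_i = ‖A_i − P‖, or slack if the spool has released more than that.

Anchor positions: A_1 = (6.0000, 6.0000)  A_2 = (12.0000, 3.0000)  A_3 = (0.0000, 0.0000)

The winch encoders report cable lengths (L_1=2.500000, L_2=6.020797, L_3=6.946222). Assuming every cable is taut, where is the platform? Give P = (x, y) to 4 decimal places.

(6.0000, 3.5000)

each cable: (A_i−P)·(A_i−P) = L_i²; let c_i = ‖A_i‖²−L_i²
c_1 = 36.0000+36.0000−6.2500 = 65.7500
row 1: -12.0000x + 6.0000y = -51.0000  (c_2=116.7500)
row 2: 12.0000x + 12.0000y = 114.0000  (c_3=-48.2500)
Cramer on rows 1–2 → x = 6.0000, y = 3.5000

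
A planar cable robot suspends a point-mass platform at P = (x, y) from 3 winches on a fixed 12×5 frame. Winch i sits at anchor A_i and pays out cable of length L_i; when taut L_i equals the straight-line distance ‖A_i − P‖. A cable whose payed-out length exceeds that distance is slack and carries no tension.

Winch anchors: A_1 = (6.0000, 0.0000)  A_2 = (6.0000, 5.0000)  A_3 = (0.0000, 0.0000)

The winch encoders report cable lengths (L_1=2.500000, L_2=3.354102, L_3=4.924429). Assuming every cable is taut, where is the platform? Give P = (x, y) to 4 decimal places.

(4.5000, 2.0000)

each cable: (A_i−P)·(A_i−P) = L_i²; let k_i = ‖A_i‖²−L_i²
k_1 = 36.0000+0.0000−6.2500 = 29.7500
row 1: 0.0000x − 10.0000y = -20.0000  (k_2=49.7500)
row 2: 12.0000x + 0.0000y = 54.0000  (k_3=-24.2500)
Cramer on rows 1–2 → x = 4.5000, y = 2.0000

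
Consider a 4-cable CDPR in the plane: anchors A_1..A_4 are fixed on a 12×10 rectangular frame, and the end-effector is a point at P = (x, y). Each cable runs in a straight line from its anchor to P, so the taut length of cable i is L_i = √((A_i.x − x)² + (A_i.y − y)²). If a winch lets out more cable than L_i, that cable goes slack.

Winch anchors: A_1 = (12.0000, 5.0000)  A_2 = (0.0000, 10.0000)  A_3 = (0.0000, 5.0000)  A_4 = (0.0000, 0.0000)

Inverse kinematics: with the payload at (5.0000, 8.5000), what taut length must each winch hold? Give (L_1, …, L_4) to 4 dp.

cable 1: Δx=7.0000, Δy=-3.5000; L_1 = √(Δx²+Δy²) = 7.8262
cable 2: Δx=-5.0000, Δy=1.5000; L_2 = √(Δx²+Δy²) = 5.2202
cable 3: Δx=-5.0000, Δy=-3.5000; L_3 = √(Δx²+Δy²) = 6.1033
cable 4: Δx=-5.0000, Δy=-8.5000; L_4 = √(Δx²+Δy²) = 9.8615

(7.8262, 5.2202, 6.1033, 9.8615)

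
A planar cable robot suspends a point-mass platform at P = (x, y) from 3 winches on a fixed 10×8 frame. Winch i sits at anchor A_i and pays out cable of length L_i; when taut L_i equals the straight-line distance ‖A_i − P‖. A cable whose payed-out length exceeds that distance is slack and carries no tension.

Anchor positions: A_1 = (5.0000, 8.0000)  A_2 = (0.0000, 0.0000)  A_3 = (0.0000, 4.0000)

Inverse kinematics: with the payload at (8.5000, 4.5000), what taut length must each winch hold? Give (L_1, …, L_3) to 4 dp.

L_1: Δ = A_1−P = (-3.5000, 3.5000) → ‖Δ‖ = √24.5000 = 4.9497
L_2: Δ = A_2−P = (-8.5000, -4.5000) → ‖Δ‖ = √92.5000 = 9.6177
L_3: Δ = A_3−P = (-8.5000, -0.5000) → ‖Δ‖ = √72.5000 = 8.5147

(4.9497, 9.6177, 8.5147)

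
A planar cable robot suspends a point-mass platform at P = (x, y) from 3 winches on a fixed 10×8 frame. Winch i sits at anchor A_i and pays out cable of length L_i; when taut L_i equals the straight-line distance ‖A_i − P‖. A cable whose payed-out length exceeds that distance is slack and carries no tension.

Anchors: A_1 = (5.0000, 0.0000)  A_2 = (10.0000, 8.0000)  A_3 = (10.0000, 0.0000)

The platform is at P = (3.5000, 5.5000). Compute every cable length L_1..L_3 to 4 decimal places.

L_1 = √((5.0000−3.5000)² + (0.0000−5.5000)²) = 5.7009
L_2 = √((10.0000−3.5000)² + (8.0000−5.5000)²) = 6.9642
L_3 = √((10.0000−3.5000)² + (0.0000−5.5000)²) = 8.5147

(5.7009, 6.9642, 8.5147)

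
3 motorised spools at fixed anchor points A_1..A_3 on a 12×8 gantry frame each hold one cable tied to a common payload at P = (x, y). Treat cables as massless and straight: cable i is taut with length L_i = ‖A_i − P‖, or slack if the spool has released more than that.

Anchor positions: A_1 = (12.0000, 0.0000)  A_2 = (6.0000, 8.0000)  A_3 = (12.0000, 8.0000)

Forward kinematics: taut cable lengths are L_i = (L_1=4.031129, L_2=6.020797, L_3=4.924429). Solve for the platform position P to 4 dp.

each cable: (A_i−P)·(A_i−P) = L_i²; let q_i = ‖A_i‖²−L_i²
q_1 = 144.0000+0.0000−16.2500 = 127.7500
row 1: 12.0000x − 16.0000y = 64.0000  (q_2=63.7500)
row 2: 0.0000x − 16.0000y = -56.0000  (q_3=183.7500)
Cramer on rows 1–2 → x = 10.0000, y = 3.5000

(10.0000, 3.5000)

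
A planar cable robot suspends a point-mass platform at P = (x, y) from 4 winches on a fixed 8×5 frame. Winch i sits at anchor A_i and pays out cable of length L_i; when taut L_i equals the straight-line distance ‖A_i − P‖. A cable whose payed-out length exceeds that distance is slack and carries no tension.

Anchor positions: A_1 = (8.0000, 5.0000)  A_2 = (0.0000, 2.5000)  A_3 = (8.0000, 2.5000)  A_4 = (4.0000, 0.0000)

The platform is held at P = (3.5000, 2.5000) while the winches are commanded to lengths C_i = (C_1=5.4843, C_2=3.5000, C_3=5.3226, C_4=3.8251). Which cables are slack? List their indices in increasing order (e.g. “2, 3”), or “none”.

cable 1: √((4.5000)²+(2.5000)²)=5.1478, C_1=5.4843: slack
cable 2: √((-3.5000)²+(0.0000)²)=3.5000, C_2=3.5000: taut
cable 3: √((4.5000)²+(0.0000)²)=4.5000, C_3=5.3226: slack
cable 4: √((0.5000)²+(-2.5000)²)=2.5495, C_4=3.8251: slack

1, 3, 4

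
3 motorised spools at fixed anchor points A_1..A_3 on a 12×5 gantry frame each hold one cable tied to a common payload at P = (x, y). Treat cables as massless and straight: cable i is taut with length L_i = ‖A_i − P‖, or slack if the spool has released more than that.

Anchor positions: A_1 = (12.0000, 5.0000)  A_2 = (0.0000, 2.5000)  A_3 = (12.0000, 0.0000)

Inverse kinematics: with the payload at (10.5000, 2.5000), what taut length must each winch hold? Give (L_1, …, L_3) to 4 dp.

(2.9155, 10.5000, 2.9155)

L_1: Δ = A_1−P = (1.5000, 2.5000) → ‖Δ‖ = √8.5000 = 2.9155
L_2: Δ = A_2−P = (-10.5000, 0.0000) → ‖Δ‖ = √110.2500 = 10.5000
L_3: Δ = A_3−P = (1.5000, -2.5000) → ‖Δ‖ = √8.5000 = 2.9155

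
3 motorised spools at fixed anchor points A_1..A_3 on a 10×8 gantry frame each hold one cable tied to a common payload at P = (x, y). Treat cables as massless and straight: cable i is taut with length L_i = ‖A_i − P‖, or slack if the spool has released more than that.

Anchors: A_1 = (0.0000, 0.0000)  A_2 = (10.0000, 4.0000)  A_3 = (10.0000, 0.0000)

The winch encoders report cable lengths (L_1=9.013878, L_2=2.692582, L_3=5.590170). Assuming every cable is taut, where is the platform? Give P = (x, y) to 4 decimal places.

(7.5000, 5.0000)

circle eqns → linear via eq_j − eq_1; set q_j = A_j·A_j − L_j²
q_1 = 0.0000+0.0000−81.2500 = -81.2500
-20.0000·x − 8.0000·y = q_1−q_2 = -190.0000
-20.0000·x + 0.0000·y = q_1−q_3 = -150.0000
solve first two rows → x=7.5000, y=5.0000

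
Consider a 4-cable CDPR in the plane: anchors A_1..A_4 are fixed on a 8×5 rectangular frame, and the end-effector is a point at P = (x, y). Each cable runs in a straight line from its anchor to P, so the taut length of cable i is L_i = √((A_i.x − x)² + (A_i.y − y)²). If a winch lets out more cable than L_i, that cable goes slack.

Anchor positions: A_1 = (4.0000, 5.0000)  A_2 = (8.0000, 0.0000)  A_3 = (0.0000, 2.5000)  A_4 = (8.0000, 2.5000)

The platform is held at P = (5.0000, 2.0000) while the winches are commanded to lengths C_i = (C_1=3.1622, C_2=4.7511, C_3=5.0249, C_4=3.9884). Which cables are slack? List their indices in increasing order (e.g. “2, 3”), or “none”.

cable 1: √((-1.0000)²+(3.0000)²)=3.1623, C_1=3.1622: taut
cable 2: √((3.0000)²+(-2.0000)²)=3.6056, C_2=4.7511: slack
cable 3: √((-5.0000)²+(0.5000)²)=5.0249, C_3=5.0249: taut
cable 4: √((3.0000)²+(0.5000)²)=3.0414, C_4=3.9884: slack

2, 4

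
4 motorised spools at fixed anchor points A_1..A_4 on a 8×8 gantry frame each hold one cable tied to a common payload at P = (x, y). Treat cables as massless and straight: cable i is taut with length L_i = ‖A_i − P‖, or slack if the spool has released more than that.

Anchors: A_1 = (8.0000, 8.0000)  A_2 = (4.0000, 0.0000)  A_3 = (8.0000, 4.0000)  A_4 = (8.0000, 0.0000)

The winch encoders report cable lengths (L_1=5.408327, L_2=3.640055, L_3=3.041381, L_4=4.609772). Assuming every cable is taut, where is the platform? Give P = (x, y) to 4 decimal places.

circle eqns → linear via eq_j − eq_1; set k_j = A_j·A_j − L_j²
k_1 = 64.0000+64.0000−29.2500 = 98.7500
8.0000·x + 16.0000·y = k_1−k_2 = 96.0000
0.0000·x + 8.0000·y = k_1−k_3 = 28.0000
0.0000·x + 16.0000·y = k_1−k_4 = 56.0000
solve first two rows → x=5.0000, y=3.5000
check cable 4: ‖A_4−P‖² = 21.2500 ≈ L_4² = 21.2500 ✓

(5.0000, 3.5000)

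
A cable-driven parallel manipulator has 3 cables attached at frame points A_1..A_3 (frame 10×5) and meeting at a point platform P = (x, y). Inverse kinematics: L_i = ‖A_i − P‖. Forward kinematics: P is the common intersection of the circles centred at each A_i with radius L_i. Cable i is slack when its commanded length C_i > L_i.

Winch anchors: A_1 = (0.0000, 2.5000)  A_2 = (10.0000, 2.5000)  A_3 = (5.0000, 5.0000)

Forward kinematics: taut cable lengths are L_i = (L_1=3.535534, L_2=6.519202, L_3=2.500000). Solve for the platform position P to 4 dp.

(3.5000, 3.0000)

each cable: (A_i−P)·(A_i−P) = L_i²; let k_i = ‖A_i‖²−L_i²
k_1 = 0.0000+6.2500−12.5000 = -6.2500
row 1: -20.0000x + 0.0000y = -70.0000  (k_2=63.7500)
row 2: -10.0000x − 5.0000y = -50.0000  (k_3=43.7500)
Cramer on rows 1–2 → x = 3.5000, y = 3.0000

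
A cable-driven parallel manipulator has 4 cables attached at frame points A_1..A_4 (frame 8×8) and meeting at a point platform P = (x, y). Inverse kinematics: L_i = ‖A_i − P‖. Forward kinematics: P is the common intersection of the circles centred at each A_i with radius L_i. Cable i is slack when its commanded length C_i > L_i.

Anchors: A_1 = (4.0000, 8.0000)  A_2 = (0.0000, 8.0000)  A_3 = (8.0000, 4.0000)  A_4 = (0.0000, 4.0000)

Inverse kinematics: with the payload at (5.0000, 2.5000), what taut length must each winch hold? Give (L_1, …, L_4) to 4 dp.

cable 1: Δx=-1.0000, Δy=5.5000; L_1 = √(Δx²+Δy²) = 5.5902
cable 2: Δx=-5.0000, Δy=5.5000; L_2 = √(Δx²+Δy²) = 7.4330
cable 3: Δx=3.0000, Δy=1.5000; L_3 = √(Δx²+Δy²) = 3.3541
cable 4: Δx=-5.0000, Δy=1.5000; L_4 = √(Δx²+Δy²) = 5.2202

(5.5902, 7.4330, 3.3541, 5.2202)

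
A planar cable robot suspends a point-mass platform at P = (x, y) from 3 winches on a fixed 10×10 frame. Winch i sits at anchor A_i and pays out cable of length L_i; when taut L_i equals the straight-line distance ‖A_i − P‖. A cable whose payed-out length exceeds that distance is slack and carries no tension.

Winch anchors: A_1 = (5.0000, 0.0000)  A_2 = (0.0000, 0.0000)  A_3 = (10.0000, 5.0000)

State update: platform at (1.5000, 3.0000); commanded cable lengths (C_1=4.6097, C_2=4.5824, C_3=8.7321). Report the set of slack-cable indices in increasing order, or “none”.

2

i=1: geometric 4.6098 vs commanded 4.6097 ⇒ taut
i=2: geometric 3.3541 vs commanded 4.5824 ⇒ slack
i=3: geometric 8.7321 vs commanded 8.7321 ⇒ taut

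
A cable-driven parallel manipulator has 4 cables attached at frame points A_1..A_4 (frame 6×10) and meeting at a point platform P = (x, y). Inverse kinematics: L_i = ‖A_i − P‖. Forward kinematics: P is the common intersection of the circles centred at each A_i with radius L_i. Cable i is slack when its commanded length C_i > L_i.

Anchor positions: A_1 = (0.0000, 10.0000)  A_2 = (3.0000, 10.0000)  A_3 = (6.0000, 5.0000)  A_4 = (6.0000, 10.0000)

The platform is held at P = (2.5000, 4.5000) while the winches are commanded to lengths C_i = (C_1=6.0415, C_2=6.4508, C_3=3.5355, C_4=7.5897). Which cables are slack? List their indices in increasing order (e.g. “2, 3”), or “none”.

cable 1: √((-2.5000)²+(5.5000)²)=6.0415, C_1=6.0415: taut
cable 2: √((0.5000)²+(5.5000)²)=5.5227, C_2=6.4508: slack
cable 3: √((3.5000)²+(0.5000)²)=3.5355, C_3=3.5355: taut
cable 4: √((3.5000)²+(5.5000)²)=6.5192, C_4=7.5897: slack

2, 4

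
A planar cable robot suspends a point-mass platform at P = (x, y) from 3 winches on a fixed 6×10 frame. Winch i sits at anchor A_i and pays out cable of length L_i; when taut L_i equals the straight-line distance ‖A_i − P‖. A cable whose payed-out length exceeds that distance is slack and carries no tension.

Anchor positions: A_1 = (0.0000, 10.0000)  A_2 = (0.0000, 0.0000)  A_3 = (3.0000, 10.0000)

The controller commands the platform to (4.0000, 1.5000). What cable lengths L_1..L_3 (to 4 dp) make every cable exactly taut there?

(9.3941, 4.2720, 8.5586)

cable 1: Δx=-4.0000, Δy=8.5000; L_1 = √(Δx²+Δy²) = 9.3941
cable 2: Δx=-4.0000, Δy=-1.5000; L_2 = √(Δx²+Δy²) = 4.2720
cable 3: Δx=-1.0000, Δy=8.5000; L_3 = √(Δx²+Δy²) = 8.5586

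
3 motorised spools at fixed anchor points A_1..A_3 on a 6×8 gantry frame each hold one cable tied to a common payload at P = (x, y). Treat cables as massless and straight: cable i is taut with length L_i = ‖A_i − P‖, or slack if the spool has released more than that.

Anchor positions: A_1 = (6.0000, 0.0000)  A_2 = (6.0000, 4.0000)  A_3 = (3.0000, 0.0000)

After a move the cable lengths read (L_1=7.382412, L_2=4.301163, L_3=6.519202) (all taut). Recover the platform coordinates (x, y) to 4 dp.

(2.5000, 6.5000)

expand ‖A_i−P‖²=L_i² and subtract eq 1 (q_i ≔ ‖A_i‖²−L_i²)
q_1 = 36.0000+0.0000−54.5000 = -18.5000
eq1−eq2 → [0.0000  -8.0000]·P = -52.0000
eq1−eq3 → [6.0000  0.0000]·P = 15.0000
2×2 solve → P = (2.5000, 6.5000)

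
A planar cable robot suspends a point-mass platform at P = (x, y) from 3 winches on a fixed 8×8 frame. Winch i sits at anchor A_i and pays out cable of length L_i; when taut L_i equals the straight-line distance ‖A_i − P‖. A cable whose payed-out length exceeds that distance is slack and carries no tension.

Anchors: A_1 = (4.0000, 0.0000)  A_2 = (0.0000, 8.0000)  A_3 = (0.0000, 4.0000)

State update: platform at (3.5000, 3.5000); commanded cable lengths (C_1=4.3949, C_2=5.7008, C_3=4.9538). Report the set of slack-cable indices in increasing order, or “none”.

1, 3

i=1: geometric 3.5355 vs commanded 4.3949 ⇒ slack
i=2: geometric 5.7009 vs commanded 5.7008 ⇒ taut
i=3: geometric 3.5355 vs commanded 4.9538 ⇒ slack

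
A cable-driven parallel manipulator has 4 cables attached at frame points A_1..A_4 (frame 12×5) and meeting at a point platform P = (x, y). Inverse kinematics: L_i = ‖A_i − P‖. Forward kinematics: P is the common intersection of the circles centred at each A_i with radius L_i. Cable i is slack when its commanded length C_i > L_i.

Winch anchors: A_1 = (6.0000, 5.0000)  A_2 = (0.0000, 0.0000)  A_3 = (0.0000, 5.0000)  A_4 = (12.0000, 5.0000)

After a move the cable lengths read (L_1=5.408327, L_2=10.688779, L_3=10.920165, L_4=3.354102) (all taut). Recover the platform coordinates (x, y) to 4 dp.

(10.5000, 2.0000)

each cable: (A_i−P)·(A_i−P) = L_i²; let q_i = ‖A_i‖²−L_i²
q_1 = 36.0000+25.0000−29.2500 = 31.7500
row 1: 12.0000x + 10.0000y = 146.0000  (q_2=-114.2500)
row 2: 12.0000x + 0.0000y = 126.0000  (q_3=-94.2500)
row 3: -12.0000x + 0.0000y = -126.0000  (q_4=157.7500)
Cramer on rows 1–2 → x = 10.5000, y = 2.0000
check cable 4: ‖A_4−P‖² = 11.2500 ≈ L_4² = 11.2500 ✓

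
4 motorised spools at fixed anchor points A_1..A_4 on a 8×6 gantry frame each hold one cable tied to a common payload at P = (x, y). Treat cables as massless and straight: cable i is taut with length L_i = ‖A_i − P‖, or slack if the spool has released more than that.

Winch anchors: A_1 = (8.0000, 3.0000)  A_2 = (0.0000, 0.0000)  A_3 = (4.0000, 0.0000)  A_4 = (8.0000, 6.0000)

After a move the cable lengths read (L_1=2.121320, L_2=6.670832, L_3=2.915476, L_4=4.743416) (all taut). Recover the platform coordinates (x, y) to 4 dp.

circle eqns → linear via eq_j − eq_1; set q_j = A_j·A_j − L_j²
q_1 = 64.0000+9.0000−4.5000 = 68.5000
16.0000·x + 6.0000·y = q_1−q_2 = 113.0000
8.0000·x + 6.0000·y = q_1−q_3 = 61.0000
0.0000·x − 6.0000·y = q_1−q_4 = -9.0000
solve first two rows → x=6.5000, y=1.5000
check cable 4: ‖A_4−P‖² = 22.5000 ≈ L_4² = 22.5000 ✓

(6.5000, 1.5000)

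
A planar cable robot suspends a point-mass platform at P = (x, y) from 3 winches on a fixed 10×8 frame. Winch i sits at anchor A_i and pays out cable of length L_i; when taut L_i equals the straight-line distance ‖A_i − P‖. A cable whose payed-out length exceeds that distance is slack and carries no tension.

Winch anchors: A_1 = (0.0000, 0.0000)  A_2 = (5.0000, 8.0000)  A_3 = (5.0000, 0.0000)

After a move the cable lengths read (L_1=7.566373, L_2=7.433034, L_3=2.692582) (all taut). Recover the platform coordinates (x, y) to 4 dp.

each cable: (A_i−P)·(A_i−P) = L_i²; let k_i = ‖A_i‖²−L_i²
k_1 = 0.0000+0.0000−57.2500 = -57.2500
row 1: -10.0000x − 16.0000y = -91.0000  (k_2=33.7500)
row 2: -10.0000x + 0.0000y = -75.0000  (k_3=17.7500)
Cramer on rows 1–2 → x = 7.5000, y = 1.0000

(7.5000, 1.0000)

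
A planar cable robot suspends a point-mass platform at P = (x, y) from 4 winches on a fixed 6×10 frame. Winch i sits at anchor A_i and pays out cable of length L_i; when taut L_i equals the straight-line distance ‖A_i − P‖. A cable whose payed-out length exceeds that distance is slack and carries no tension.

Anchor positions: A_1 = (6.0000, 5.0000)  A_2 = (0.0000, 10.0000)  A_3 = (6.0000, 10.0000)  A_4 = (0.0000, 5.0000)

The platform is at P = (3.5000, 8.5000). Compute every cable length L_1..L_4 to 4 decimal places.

(4.3012, 3.8079, 2.9155, 4.9497)

L_1: Δ = A_1−P = (2.5000, -3.5000) → ‖Δ‖ = √18.5000 = 4.3012
L_2: Δ = A_2−P = (-3.5000, 1.5000) → ‖Δ‖ = √14.5000 = 3.8079
L_3: Δ = A_3−P = (2.5000, 1.5000) → ‖Δ‖ = √8.5000 = 2.9155
L_4: Δ = A_4−P = (-3.5000, -3.5000) → ‖Δ‖ = √24.5000 = 4.9497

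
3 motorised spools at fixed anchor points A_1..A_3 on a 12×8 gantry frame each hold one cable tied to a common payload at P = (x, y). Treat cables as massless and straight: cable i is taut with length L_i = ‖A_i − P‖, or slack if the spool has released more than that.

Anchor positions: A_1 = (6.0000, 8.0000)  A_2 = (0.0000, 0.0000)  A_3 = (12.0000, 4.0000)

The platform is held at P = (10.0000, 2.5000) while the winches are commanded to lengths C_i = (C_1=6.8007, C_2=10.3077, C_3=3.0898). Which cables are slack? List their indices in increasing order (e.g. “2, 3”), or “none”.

i=1: geometric 6.8007 vs commanded 6.8007 ⇒ taut
i=2: geometric 10.3078 vs commanded 10.3077 ⇒ taut
i=3: geometric 2.5000 vs commanded 3.0898 ⇒ slack

3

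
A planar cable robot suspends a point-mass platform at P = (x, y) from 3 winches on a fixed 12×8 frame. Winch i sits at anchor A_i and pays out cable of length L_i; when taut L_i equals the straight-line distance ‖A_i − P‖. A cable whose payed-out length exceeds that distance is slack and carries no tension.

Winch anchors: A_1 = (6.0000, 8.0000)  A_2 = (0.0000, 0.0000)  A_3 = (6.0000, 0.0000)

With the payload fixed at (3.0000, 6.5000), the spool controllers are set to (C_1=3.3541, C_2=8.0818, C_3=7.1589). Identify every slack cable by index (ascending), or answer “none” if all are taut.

i=1: geometric 3.3541 vs commanded 3.3541 ⇒ taut
i=2: geometric 7.1589 vs commanded 8.0818 ⇒ slack
i=3: geometric 7.1589 vs commanded 7.1589 ⇒ taut

2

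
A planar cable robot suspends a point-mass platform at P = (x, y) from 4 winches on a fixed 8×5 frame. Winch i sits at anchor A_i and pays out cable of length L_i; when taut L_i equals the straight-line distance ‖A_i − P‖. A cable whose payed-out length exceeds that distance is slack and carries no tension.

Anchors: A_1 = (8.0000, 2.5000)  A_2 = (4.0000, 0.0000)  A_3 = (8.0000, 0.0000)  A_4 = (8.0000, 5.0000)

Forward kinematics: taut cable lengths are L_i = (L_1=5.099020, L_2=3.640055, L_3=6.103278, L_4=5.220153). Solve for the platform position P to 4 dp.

(3.0000, 3.5000)

circle eqns → linear via eq_j − eq_1; set k_j = A_j·A_j − L_j²
k_1 = 64.0000+6.2500−26.0000 = 44.2500
8.0000·x + 5.0000·y = k_1−k_2 = 41.5000
0.0000·x + 5.0000·y = k_1−k_3 = 17.5000
0.0000·x − 5.0000·y = k_1−k_4 = -17.5000
solve first two rows → x=3.0000, y=3.5000
check cable 4: ‖A_4−P‖² = 27.2500 ≈ L_4² = 27.2500 ✓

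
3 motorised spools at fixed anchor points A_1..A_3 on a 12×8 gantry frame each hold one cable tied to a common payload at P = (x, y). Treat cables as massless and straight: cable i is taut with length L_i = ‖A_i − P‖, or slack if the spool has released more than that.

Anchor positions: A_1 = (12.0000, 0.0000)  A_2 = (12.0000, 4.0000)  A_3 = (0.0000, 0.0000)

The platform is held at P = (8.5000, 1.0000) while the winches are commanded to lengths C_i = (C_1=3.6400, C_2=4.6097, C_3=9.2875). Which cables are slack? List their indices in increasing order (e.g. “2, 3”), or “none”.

3

cable 1: L_1 = ‖A_1−P‖ = 3.6401;  C_1 = 3.6400 → taut
cable 2: L_2 = ‖A_2−P‖ = 4.6098;  C_2 = 4.6097 → taut
cable 3: L_3 = ‖A_3−P‖ = 8.5586;  C_3 = 9.2875 → slack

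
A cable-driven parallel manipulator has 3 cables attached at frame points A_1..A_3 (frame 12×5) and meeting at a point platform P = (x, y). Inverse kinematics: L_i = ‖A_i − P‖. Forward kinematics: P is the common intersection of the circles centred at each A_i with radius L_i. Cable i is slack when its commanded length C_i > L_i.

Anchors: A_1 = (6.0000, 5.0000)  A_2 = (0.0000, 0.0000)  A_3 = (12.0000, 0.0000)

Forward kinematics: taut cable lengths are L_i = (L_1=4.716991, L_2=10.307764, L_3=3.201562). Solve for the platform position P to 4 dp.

(10.0000, 2.5000)

each cable: (A_i−P)·(A_i−P) = L_i²; let k_i = ‖A_i‖²−L_i²
k_1 = 36.0000+25.0000−22.2500 = 38.7500
row 1: 12.0000x + 10.0000y = 145.0000  (k_2=-106.2500)
row 2: -12.0000x + 10.0000y = -95.0000  (k_3=133.7500)
Cramer on rows 1–2 → x = 10.0000, y = 2.5000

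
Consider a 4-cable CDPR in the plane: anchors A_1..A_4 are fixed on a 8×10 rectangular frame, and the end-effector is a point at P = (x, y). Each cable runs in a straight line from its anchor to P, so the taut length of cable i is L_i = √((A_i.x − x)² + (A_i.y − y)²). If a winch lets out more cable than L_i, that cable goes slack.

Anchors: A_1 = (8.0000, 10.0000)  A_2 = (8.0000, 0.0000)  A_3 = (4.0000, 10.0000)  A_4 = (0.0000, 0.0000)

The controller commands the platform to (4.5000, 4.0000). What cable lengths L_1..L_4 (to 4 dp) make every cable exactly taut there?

L_1: Δ = A_1−P = (3.5000, 6.0000) → ‖Δ‖ = √48.2500 = 6.9462
L_2: Δ = A_2−P = (3.5000, -4.0000) → ‖Δ‖ = √28.2500 = 5.3151
L_3: Δ = A_3−P = (-0.5000, 6.0000) → ‖Δ‖ = √36.2500 = 6.0208
L_4: Δ = A_4−P = (-4.5000, -4.0000) → ‖Δ‖ = √36.2500 = 6.0208

(6.9462, 5.3151, 6.0208, 6.0208)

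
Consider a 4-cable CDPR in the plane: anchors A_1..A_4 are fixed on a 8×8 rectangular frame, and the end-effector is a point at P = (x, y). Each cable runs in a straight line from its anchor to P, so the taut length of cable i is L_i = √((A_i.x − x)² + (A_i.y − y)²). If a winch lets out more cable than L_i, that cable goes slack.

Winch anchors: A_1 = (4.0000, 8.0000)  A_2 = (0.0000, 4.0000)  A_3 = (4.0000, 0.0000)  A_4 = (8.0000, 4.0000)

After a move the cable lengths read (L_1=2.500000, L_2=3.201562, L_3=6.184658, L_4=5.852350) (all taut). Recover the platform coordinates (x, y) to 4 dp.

(2.5000, 6.0000)

circle eqns → linear via eq_j − eq_1; set q_j = A_j·A_j − L_j²
q_1 = 16.0000+64.0000−6.2500 = 73.7500
8.0000·x + 8.0000·y = q_1−q_2 = 68.0000
0.0000·x + 16.0000·y = q_1−q_3 = 96.0000
-8.0000·x + 8.0000·y = q_1−q_4 = 28.0000
solve first two rows → x=2.5000, y=6.0000
check cable 4: ‖A_4−P‖² = 34.2500 ≈ L_4² = 34.2500 ✓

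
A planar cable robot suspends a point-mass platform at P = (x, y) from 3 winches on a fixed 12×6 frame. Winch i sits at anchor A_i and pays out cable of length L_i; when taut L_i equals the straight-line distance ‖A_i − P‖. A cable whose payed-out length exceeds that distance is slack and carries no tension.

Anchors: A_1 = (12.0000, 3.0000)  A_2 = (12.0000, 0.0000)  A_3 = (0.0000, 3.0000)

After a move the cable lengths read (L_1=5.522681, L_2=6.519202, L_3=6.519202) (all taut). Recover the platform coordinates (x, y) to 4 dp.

expand ‖A_i−P‖²=L_i² and subtract eq 1 (q_i ≔ ‖A_i‖²−L_i²)
q_1 = 144.0000+9.0000−30.5000 = 122.5000
eq1−eq2 → [0.0000  6.0000]·P = 21.0000
eq1−eq3 → [24.0000  0.0000]·P = 156.0000
2×2 solve → P = (6.5000, 3.5000)

(6.5000, 3.5000)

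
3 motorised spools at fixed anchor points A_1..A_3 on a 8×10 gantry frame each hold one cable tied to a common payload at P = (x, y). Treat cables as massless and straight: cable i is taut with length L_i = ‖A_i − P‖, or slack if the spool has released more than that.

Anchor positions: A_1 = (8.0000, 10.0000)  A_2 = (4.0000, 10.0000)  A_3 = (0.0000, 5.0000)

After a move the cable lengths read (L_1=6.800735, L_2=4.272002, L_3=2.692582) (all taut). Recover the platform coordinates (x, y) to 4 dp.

expand ‖A_i−P‖²=L_i² and subtract eq 1 (q_i ≔ ‖A_i‖²−L_i²)
q_1 = 64.0000+100.0000−46.2500 = 117.7500
eq1−eq2 → [8.0000  0.0000]·P = 20.0000
eq1−eq3 → [16.0000  10.0000]·P = 100.0000
2×2 solve → P = (2.5000, 6.0000)

(2.5000, 6.0000)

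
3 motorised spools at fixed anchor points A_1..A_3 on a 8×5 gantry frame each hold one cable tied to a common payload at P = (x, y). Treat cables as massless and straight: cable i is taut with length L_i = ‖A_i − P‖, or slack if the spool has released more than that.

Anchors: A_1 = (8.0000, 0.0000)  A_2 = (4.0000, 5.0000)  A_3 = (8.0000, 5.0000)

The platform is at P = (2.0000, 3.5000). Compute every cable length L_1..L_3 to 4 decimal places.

L_1: Δ = A_1−P = (6.0000, -3.5000) → ‖Δ‖ = √48.2500 = 6.9462
L_2: Δ = A_2−P = (2.0000, 1.5000) → ‖Δ‖ = √6.2500 = 2.5000
L_3: Δ = A_3−P = (6.0000, 1.5000) → ‖Δ‖ = √38.2500 = 6.1847

(6.9462, 2.5000, 6.1847)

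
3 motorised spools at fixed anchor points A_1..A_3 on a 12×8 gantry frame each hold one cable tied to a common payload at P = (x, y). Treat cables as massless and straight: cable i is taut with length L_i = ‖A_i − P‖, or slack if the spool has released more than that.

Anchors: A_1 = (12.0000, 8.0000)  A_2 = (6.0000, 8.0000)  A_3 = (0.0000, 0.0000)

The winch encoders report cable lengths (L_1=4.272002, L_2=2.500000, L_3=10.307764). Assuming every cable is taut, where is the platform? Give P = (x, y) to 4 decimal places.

(8.0000, 6.5000)

circle eqns → linear via eq_j − eq_1; set q_j = A_j·A_j − L_j²
q_1 = 144.0000+64.0000−18.2500 = 189.7500
12.0000·x + 0.0000·y = q_1−q_2 = 96.0000
24.0000·x + 16.0000·y = q_1−q_3 = 296.0000
solve first two rows → x=8.0000, y=6.5000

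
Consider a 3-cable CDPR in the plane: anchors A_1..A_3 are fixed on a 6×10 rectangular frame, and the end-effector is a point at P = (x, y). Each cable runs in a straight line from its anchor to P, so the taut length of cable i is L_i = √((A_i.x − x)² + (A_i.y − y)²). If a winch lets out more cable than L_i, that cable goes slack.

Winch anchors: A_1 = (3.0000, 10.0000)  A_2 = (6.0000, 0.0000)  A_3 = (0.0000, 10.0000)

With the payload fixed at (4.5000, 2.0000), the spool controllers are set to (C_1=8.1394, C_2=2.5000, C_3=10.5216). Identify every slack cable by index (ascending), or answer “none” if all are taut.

3

cable 1: √((-1.5000)²+(8.0000)²)=8.1394, C_1=8.1394: taut
cable 2: √((1.5000)²+(-2.0000)²)=2.5000, C_2=2.5000: taut
cable 3: √((-4.5000)²+(8.0000)²)=9.1788, C_3=10.5216: slack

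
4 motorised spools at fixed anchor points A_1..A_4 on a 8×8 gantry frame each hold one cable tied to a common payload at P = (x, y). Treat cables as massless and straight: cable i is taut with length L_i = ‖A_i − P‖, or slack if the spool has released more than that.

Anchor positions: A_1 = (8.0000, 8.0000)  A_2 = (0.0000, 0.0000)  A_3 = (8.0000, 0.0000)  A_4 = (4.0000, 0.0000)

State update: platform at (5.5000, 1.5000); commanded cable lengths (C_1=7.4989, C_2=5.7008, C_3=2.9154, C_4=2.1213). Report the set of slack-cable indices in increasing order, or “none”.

cable 1: √((2.5000)²+(6.5000)²)=6.9642, C_1=7.4989: slack
cable 2: √((-5.5000)²+(-1.5000)²)=5.7009, C_2=5.7008: taut
cable 3: √((2.5000)²+(-1.5000)²)=2.9155, C_3=2.9154: taut
cable 4: √((-1.5000)²+(-1.5000)²)=2.1213, C_4=2.1213: taut

1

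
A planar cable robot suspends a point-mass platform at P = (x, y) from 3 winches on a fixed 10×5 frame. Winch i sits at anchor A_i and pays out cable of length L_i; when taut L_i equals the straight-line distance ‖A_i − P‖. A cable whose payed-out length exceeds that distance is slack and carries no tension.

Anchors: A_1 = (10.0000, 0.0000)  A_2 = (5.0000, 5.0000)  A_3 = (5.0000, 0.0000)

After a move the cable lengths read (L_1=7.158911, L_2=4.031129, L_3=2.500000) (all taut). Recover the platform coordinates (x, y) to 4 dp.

(3.0000, 1.5000)

each cable: (A_i−P)·(A_i−P) = L_i²; let k_i = ‖A_i‖²−L_i²
k_1 = 100.0000+0.0000−51.2500 = 48.7500
row 1: 10.0000x − 10.0000y = 15.0000  (k_2=33.7500)
row 2: 10.0000x + 0.0000y = 30.0000  (k_3=18.7500)
Cramer on rows 1–2 → x = 3.0000, y = 1.5000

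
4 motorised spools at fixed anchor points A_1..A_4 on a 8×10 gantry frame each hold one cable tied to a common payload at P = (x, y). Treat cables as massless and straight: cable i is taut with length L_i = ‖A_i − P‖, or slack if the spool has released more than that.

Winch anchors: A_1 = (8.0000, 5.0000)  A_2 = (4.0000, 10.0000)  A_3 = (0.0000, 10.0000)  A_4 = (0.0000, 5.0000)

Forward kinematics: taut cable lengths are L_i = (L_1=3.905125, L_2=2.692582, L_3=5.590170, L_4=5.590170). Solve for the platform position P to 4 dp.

(5.0000, 7.5000)

expand ‖A_i−P‖²=L_i² and subtract eq 1 (k_i ≔ ‖A_i‖²−L_i²)
k_1 = 64.0000+25.0000−15.2500 = 73.7500
eq1−eq2 → [8.0000  -10.0000]·P = -35.0000
eq1−eq3 → [16.0000  -10.0000]·P = 5.0000
eq1−eq4 → [16.0000  0.0000]·P = 80.0000
2×2 solve → P = (5.0000, 7.5000)
check cable 4: ‖A_4−P‖² = 31.2500 ≈ L_4² = 31.2500 ✓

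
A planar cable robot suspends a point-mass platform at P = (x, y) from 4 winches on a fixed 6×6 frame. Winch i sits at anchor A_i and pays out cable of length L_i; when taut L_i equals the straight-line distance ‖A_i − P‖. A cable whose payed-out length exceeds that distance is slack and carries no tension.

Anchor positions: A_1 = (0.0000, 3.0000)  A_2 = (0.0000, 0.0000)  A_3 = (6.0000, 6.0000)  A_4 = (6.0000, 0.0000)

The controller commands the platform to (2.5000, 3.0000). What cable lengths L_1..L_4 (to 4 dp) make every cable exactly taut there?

(2.5000, 3.9051, 4.6098, 4.6098)

cable 1: Δx=-2.5000, Δy=0.0000; L_1 = √(Δx²+Δy²) = 2.5000
cable 2: Δx=-2.5000, Δy=-3.0000; L_2 = √(Δx²+Δy²) = 3.9051
cable 3: Δx=3.5000, Δy=3.0000; L_3 = √(Δx²+Δy²) = 4.6098
cable 4: Δx=3.5000, Δy=-3.0000; L_4 = √(Δx²+Δy²) = 4.6098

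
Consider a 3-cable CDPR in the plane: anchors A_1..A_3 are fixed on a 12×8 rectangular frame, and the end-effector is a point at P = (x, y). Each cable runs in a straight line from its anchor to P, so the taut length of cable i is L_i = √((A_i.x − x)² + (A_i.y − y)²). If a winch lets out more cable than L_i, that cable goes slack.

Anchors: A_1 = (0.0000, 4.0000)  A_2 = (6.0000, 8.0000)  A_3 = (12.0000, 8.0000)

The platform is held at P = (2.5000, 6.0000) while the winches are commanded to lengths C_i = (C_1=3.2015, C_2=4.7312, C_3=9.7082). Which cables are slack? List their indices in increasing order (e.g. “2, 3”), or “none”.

2

i=1: geometric 3.2016 vs commanded 3.2015 ⇒ taut
i=2: geometric 4.0311 vs commanded 4.7312 ⇒ slack
i=3: geometric 9.7082 vs commanded 9.7082 ⇒ taut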